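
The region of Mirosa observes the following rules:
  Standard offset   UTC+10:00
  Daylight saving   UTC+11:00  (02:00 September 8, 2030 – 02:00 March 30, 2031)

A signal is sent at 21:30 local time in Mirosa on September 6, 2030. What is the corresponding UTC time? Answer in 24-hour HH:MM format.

11:30

September 6, 2030 is outside the daylight-saving period (8 September 2030 – 30 March 2031), so Mirosa is on standard time, UTC+10:00.
21:30 local − 10h = 11:30 UTC.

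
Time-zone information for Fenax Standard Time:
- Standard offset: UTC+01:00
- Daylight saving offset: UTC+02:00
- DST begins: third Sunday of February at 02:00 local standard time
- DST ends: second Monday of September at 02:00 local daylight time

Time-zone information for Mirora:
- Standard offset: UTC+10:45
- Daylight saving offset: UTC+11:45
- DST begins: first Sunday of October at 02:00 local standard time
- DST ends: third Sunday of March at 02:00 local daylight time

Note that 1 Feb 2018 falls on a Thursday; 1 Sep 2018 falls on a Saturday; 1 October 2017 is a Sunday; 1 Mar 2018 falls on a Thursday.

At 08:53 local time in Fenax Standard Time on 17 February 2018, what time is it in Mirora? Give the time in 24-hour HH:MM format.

1 February 2018 is a Thursday, so the first Sunday is February 4 and the third is February 18.
1 September 2018 is a Saturday, so the first Monday is September 3 and the second is September 10.
Daylight saving runs 18 February – 10 September; 17 February 2018 is outside that window, so Fenax Standard Time is on standard time at UTC+01:00.
08:53 Fenax Standard Time − 1h = 07:53 UTC.
1 October 2017 is a Sunday, so the first Sunday is October 1.
1 March 2018 is a Thursday, so the first Sunday is March 4 and the third is March 18.
At the standard offset (UTC+10:45), 07:53 UTC + 10h45m = 18:38 Mirora standard time.
The standard-time date in Mirora, 17 February 2018, lies within the daylight-saving period (1 October 2017 – 18 March 2018), so Mirora is on daylight time, UTC+11:45.
07:53 UTC + 11h45m = 19:38 Mirora.

19:38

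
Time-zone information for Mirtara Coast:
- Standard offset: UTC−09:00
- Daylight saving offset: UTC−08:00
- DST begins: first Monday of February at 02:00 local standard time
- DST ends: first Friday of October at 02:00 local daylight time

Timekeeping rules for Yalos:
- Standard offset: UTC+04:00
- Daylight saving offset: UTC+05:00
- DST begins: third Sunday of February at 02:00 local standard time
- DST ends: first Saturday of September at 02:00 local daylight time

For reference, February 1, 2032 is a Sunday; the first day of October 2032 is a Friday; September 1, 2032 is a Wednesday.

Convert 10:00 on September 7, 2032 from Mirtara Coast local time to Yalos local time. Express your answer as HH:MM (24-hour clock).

22:00

1 February 2032 is a Sunday, so the first Monday is February 2.
1 October 2032 is a Friday, so the first Friday is October 1.
September 7, 2032 falls between 2 February and 1 October, so daylight saving is in effect and Mirtara Coast is at UTC−08:00.
10:00 Mirtara Coast + 8h = 18:00 UTC.
1 February 2032 is a Sunday, so the first Sunday is February 1 and the third is February 15.
1 September 2032 is a Wednesday, so the first Saturday is September 4.
At the standard offset (UTC+04:00), 18:00 UTC + 4h = 22:00 Yalos standard time.
The standard-time date in Yalos, September 7, 2032, is outside the daylight-saving period (15 February – 4 September), so Yalos is on standard time, UTC+04:00.
18:00 UTC + 4h = 22:00 Yalos.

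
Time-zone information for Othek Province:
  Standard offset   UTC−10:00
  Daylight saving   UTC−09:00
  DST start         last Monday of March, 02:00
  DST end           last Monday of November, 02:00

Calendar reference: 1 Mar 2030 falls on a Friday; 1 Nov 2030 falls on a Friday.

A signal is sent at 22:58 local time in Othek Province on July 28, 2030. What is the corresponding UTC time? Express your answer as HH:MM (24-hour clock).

07:58

1 March 2030 is a Friday, so Mondays fall on 4, 11, 18, 25; the last is March 25.
1 November 2030 is a Friday, so Mondays fall on 4, 11, 18, 25; the last is November 25.
Daylight saving runs 25 March – 25 November; July 28, 2030 is inside that window, so Othek Province is at UTC−09:00.
22:58 local + 9h = 07:58 UTC (rolling into the next day, 29 July 2030).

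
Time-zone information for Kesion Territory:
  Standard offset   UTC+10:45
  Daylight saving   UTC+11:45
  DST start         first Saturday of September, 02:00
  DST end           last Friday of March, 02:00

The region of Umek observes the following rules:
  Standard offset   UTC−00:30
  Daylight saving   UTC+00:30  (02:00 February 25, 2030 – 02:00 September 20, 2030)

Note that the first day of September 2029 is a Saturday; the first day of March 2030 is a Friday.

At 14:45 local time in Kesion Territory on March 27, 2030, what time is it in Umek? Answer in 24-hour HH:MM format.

1 September 2029 is a Saturday, so the first Saturday is September 1.
1 March 2030 is a Friday, so Fridays fall on 1, 8, 15, 22, 29; the last is March 29.
March 27, 2030 falls between 1 September 2029 and 29 March 2030, so daylight saving is in effect and Kesion Territory is at UTC+11:45.
14:45 Kesion Territory − 11h45m = 03:00 UTC.
At the standard offset (UTC−00:30), 03:00 UTC − 0h30m = 02:30 Umek standard time.
The standard-time date in Umek, March 27, 2030, lies within the daylight-saving period (25 February – 20 September), so Umek is on daylight time, UTC+00:30.
03:00 UTC + 0h30m = 03:30 Umek.

03:30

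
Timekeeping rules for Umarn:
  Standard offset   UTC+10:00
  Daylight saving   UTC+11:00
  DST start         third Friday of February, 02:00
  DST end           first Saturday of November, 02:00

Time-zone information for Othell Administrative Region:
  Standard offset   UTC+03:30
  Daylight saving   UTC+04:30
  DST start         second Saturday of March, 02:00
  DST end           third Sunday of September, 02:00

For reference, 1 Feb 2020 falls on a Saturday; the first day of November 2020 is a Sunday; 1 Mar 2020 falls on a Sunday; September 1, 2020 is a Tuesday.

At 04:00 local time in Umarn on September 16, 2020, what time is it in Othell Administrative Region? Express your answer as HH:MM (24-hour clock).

1 February 2020 is a Saturday, so the first Friday is February 7 and the third is February 21.
1 November 2020 is a Sunday, so the first Saturday is November 7.
September 16, 2020 lies within the daylight-saving period (21 February – 7 November), so Umarn is on daylight time, UTC+11:00.
04:00 Umarn − 11h = 17:00 UTC (rolling into the previous day, 15 September 2020).
1 March 2020 is a Sunday, so the first Saturday is March 7 and the second is March 14.
1 September 2020 is a Tuesday, so the first Sunday is September 6 and the third is September 20.
At the standard offset (UTC+03:30), 17:00 UTC + 3h30m = 20:30 Othell Administrative Region standard time.
The standard-time date in Othell Administrative Region, September 15, 2020, falls between 14 March and 20 September, so daylight saving is in effect and Othell Administrative Region is at UTC+04:30.
17:00 UTC + 4h30m = 21:30 Othell Administrative Region.

21:30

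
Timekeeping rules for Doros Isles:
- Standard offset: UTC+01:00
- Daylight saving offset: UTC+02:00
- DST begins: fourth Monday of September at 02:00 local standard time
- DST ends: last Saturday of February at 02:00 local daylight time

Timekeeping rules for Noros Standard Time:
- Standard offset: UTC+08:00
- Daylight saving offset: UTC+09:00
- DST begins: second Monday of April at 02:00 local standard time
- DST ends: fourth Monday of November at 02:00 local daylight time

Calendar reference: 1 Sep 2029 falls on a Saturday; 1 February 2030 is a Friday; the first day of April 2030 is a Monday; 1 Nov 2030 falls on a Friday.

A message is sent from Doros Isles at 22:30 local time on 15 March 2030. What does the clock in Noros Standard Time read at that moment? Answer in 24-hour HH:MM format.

05:30

1 September 2029 is a Saturday, so the first Monday is September 3 and the fourth is September 24.
1 February 2030 is a Friday, so Saturdays fall on 2, 9, 16, 23; the last is February 23.
15 March 2030 is outside the daylight-saving period (24 September 2029 – 23 February 2030), so Doros Isles is on standard time, UTC+01:00.
22:30 Doros Isles − 1h = 21:30 UTC.
1 April 2030 is a Monday, so the first Monday is April 1 and the second is April 8.
1 November 2030 is a Friday, so the first Monday is November 4 and the fourth is November 25.
At the standard offset (UTC+08:00), 21:30 UTC + 8h = 05:30 Noros Standard Time standard time (rolling into the next day, 16 March 2030).
The standard-time date in Noros Standard Time, 16 March 2030, does not fall between 8 April and 25 November, so daylight saving is not in effect and Noros Standard Time is at UTC+08:00.
21:30 UTC + 8h = 05:30 Noros Standard Time (rolling into the next day, 16 March 2030).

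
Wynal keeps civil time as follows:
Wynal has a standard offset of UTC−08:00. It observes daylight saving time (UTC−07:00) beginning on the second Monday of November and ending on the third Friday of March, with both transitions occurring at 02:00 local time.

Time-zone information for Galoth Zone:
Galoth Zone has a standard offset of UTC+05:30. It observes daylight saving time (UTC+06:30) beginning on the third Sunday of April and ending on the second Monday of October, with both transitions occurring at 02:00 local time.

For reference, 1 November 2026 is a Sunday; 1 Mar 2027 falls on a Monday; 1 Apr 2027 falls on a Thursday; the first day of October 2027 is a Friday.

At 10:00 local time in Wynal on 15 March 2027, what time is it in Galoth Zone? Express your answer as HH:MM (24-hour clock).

1 November 2026 is a Sunday, so the first Monday is November 2 and the second is November 9.
1 March 2027 is a Monday, so the first Friday is March 5 and the third is March 19.
Daylight saving runs 9 November 2026 – 19 March 2027; 15 March 2027 is inside that window, so Wynal is at UTC−07:00.
10:00 Wynal + 7h = 17:00 UTC.
1 April 2027 is a Thursday, so the first Sunday is April 4 and the third is April 18.
1 October 2027 is a Friday, so the first Monday is October 4 and the second is October 11.
At the standard offset (UTC+05:30), 17:00 UTC + 5h30m = 22:30 Galoth Zone standard time.
The standard-time date in Galoth Zone, 15 March 2027, is outside the daylight-saving period (18 April – 11 October), so Galoth Zone is on standard time, UTC+05:30.
17:00 UTC + 5h30m = 22:30 Galoth Zone.

22:30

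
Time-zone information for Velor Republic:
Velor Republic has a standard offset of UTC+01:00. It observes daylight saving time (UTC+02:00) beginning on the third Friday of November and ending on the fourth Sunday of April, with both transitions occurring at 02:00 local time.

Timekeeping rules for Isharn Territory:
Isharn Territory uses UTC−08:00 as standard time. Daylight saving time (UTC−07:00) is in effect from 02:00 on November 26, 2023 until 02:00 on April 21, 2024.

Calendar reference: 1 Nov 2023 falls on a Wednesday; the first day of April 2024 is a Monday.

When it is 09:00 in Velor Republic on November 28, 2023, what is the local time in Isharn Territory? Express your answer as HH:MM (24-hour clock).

1 November 2023 is a Wednesday, so the first Friday is November 3 and the third is November 17.
1 April 2024 is a Monday, so the first Sunday is April 7 and the fourth is April 28.
November 28, 2023 lies within the daylight-saving period (17 November 2023 – 28 April 2024), so Velor Republic is on daylight time, UTC+02:00.
09:00 Velor Republic − 2h = 07:00 UTC.
At the standard offset (UTC−08:00), 07:00 UTC − 8h = 23:00 Isharn Territory standard time (rolling into the previous day, 27 November 2023).
The standard-time date in Isharn Territory, November 27, 2023, falls between 26 November 2023 and 21 April 2024, so daylight saving is in effect and Isharn Territory is at UTC−07:00.
07:00 UTC − 7h = 00:00 Isharn Territory.

00:00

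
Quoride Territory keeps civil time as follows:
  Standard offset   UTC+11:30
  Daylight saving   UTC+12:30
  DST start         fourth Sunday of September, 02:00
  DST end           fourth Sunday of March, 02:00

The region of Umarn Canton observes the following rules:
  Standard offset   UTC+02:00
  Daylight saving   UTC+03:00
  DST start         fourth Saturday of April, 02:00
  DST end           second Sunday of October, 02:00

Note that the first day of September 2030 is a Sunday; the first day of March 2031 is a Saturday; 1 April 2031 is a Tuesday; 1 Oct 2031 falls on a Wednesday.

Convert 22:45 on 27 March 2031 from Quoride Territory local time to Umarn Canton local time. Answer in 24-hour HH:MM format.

13:15

1 September 2030 is a Sunday, so the first Sunday is September 1 and the fourth is September 22.
1 March 2031 is a Saturday, so the first Sunday is March 2 and the fourth is March 23.
Daylight saving runs 22 September 2030 – 23 March 2031; 27 March 2031 is outside that window, so Quoride Territory is on standard time at UTC+11:30.
22:45 Quoride Territory − 11h30m = 11:15 UTC.
1 April 2031 is a Tuesday, so the first Saturday is April 5 and the fourth is April 26.
1 October 2031 is a Wednesday, so the first Sunday is October 5 and the second is October 12.
At the standard offset (UTC+02:00), 11:15 UTC + 2h = 13:15 Umarn Canton standard time.
The standard-time date in Umarn Canton, 27 March 2031, is outside the daylight-saving period (26 April – 12 October), so Umarn Canton is on standard time, UTC+02:00.
11:15 UTC + 2h = 13:15 Umarn Canton.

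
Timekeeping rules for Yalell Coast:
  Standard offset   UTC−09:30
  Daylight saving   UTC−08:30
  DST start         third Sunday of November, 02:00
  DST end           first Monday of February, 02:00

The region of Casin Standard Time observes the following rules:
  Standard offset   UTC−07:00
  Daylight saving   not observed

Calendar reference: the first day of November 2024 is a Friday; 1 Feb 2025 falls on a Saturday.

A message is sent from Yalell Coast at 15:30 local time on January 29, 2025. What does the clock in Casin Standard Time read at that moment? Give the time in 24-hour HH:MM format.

1 November 2024 is a Friday, so the first Sunday is November 3 and the third is November 17.
1 February 2025 is a Saturday, so the first Monday is February 3.
Daylight saving runs 17 November 2024 – 3 February 2025; January 29, 2025 is inside that window, so Yalell Coast is at UTC−08:30.
15:30 Yalell Coast + 8h30m = 00:00 UTC (rolling into the next day, 30 January 2025).
Casin Standard Time stays on UTC−07:00 all year.
00:00 UTC − 7h = 17:00 Casin Standard Time (rolling into the previous day, 29 January 2025).

17:00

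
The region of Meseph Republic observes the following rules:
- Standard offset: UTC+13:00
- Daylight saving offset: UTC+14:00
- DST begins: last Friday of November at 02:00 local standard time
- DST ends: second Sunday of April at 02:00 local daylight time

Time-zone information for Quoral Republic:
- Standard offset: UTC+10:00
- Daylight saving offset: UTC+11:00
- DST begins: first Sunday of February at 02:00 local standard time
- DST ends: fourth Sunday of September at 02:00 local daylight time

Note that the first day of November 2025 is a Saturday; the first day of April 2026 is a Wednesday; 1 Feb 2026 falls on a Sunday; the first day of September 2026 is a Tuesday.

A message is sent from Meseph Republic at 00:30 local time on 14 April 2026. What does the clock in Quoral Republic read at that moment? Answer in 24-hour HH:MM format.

1 November 2025 is a Saturday, so Fridays fall on 7, 14, 21, 28; the last is November 28.
1 April 2026 is a Wednesday, so the first Sunday is April 5 and the second is April 12.
14 April 2026 is outside the daylight-saving period (28 November 2025 – 12 April 2026), so Meseph Republic is on standard time, UTC+13:00.
00:30 Meseph Republic − 13h = 11:30 UTC (rolling into the previous day, 13 April 2026).
1 February 2026 is a Sunday, so the first Sunday is February 1.
1 September 2026 is a Tuesday, so the first Sunday is September 6 and the fourth is September 27.
At the standard offset (UTC+10:00), 11:30 UTC + 10h = 21:30 Quoral Republic standard time.
Daylight saving runs 1 February – 27 September; the standard-time date in Quoral Republic, 13 April 2026, is inside that window, so Quoral Republic is at UTC+11:00.
11:30 UTC + 11h = 22:30 Quoral Republic.

22:30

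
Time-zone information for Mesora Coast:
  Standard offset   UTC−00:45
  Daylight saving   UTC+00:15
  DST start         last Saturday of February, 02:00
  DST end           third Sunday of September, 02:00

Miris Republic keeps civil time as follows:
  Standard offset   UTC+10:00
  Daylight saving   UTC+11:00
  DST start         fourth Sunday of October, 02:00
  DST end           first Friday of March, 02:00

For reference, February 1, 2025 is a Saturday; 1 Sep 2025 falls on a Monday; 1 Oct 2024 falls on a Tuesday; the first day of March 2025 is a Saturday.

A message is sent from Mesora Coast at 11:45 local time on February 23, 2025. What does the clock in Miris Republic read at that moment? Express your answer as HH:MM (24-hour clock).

22:30

1 February 2025 is a Saturday, so Saturdays fall on 1, 8, 15, 22; the last is February 22.
1 September 2025 is a Monday, so the first Sunday is September 7 and the third is September 21.
February 23, 2025 falls between 22 February and 21 September, so daylight saving is in effect and Mesora Coast is at UTC+00:15.
11:45 Mesora Coast − 0h15m = 11:30 UTC.
1 October 2024 is a Tuesday, so the first Sunday is October 6 and the fourth is October 27.
1 March 2025 is a Saturday, so the first Friday is March 7.
At the standard offset (UTC+10:00), 11:30 UTC + 10h = 21:30 Miris Republic standard time.
The standard-time date in Miris Republic, February 23, 2025, falls between 27 October 2024 and 7 March 2025, so daylight saving is in effect and Miris Republic is at UTC+11:00.
11:30 UTC + 11h = 22:30 Miris Republic.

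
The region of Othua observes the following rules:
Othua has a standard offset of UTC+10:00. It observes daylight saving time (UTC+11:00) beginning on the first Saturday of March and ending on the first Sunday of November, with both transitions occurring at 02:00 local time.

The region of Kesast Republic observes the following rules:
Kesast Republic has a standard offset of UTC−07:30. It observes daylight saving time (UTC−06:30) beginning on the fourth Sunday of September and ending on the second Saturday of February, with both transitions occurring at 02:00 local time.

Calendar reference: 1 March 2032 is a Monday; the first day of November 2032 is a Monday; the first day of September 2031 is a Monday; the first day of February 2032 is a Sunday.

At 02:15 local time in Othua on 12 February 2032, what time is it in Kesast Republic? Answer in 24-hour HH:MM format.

1 March 2032 is a Monday, so the first Saturday is March 6.
1 November 2032 is a Monday, so the first Sunday is November 7.
12 February 2032 is outside the daylight-saving period (6 March – 7 November), so Othua is on standard time, UTC+10:00.
02:15 Othua − 10h = 16:15 UTC (rolling into the previous day, 11 February 2032).
1 September 2031 is a Monday, so the first Sunday is September 7 and the fourth is September 28.
1 February 2032 is a Sunday, so the first Saturday is February 7 and the second is February 14.
At the standard offset (UTC−07:30), 16:15 UTC − 7h30m = 08:45 Kesast Republic standard time.
The standard-time date in Kesast Republic, 11 February 2032, lies within the daylight-saving period (28 September 2031 – 14 February 2032), so Kesast Republic is on daylight time, UTC−06:30.
16:15 UTC − 6h30m = 09:45 Kesast Republic.

09:45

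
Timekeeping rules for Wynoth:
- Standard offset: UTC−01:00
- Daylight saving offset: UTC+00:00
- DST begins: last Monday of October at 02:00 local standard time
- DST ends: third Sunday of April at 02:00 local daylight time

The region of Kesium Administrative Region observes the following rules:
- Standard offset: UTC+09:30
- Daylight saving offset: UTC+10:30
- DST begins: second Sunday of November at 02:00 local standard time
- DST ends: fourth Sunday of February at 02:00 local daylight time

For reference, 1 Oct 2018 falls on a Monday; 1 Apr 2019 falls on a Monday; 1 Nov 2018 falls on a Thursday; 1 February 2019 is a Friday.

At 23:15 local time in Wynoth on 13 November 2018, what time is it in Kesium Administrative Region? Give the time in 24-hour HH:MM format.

09:45

1 October 2018 is a Monday, so Mondays fall on 1, 8, 15, 22, 29; the last is October 29.
1 April 2019 is a Monday, so the first Sunday is April 7 and the third is April 21.
Daylight saving runs 29 October 2018 – 21 April 2019; 13 November 2018 is inside that window, so Wynoth is at UTC+00:00.
23:15 Wynoth − 0h = 23:15 UTC.
1 November 2018 is a Thursday, so the first Sunday is November 4 and the second is November 11.
1 February 2019 is a Friday, so the first Sunday is February 3 and the fourth is February 24.
At the standard offset (UTC+09:30), 23:15 UTC + 9h30m = 08:45 Kesium Administrative Region standard time (rolling into the next day, 14 November 2018).
Daylight saving runs 11 November 2018 – 24 February 2019; the standard-time date in Kesium Administrative Region, 14 November 2018, is inside that window, so Kesium Administrative Region is at UTC+10:30.
23:15 UTC + 10h30m = 09:45 Kesium Administrative Region (rolling into the next day, 14 November 2018).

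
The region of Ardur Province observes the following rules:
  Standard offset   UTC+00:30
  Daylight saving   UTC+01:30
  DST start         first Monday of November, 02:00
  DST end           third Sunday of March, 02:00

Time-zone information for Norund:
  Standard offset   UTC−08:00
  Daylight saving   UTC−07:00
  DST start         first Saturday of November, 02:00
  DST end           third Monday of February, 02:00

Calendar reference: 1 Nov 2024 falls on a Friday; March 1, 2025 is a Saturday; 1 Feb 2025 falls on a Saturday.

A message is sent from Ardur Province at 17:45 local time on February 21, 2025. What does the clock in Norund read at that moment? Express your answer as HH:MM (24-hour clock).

08:15

1 November 2024 is a Friday, so the first Monday is November 4.
1 March 2025 is a Saturday, so the first Sunday is March 2 and the third is March 16.
February 21, 2025 lies within the daylight-saving period (4 November 2024 – 16 March 2025), so Ardur Province is on daylight time, UTC+01:30.
17:45 Ardur Province − 1h30m = 16:15 UTC.
1 November 2024 is a Friday, so the first Saturday is November 2.
1 February 2025 is a Saturday, so the first Monday is February 3 and the third is February 17.
At the standard offset (UTC−08:00), 16:15 UTC − 8h = 08:15 Norund standard time.
The standard-time date in Norund, February 21, 2025, is outside the daylight-saving period (2 November 2024 – 17 February 2025), so Norund is on standard time, UTC−08:00.
16:15 UTC − 8h = 08:15 Norund.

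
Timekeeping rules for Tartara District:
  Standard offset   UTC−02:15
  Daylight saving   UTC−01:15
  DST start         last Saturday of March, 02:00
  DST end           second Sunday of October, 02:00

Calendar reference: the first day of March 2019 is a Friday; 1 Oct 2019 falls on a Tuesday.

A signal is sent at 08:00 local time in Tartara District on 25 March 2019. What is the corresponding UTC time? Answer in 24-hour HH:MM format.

10:15

1 March 2019 is a Friday, so Saturdays fall on 2, 9, 16, 23, 30; the last is March 30.
1 October 2019 is a Tuesday, so the first Sunday is October 6 and the second is October 13.
25 March 2019 is outside the daylight-saving period (30 March – 13 October), so Tartara District is on standard time, UTC−02:15.
08:00 local + 2h15m = 10:15 UTC.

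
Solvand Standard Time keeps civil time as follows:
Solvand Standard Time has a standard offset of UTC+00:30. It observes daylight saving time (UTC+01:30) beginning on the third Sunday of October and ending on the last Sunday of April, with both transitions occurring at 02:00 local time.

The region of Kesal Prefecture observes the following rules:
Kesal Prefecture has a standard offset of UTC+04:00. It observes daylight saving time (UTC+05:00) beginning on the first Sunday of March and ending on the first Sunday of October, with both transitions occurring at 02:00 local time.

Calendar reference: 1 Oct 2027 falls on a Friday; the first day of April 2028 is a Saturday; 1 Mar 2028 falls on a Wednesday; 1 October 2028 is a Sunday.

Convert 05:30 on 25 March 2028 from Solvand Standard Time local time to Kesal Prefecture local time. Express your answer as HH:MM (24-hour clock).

1 October 2027 is a Friday, so the first Sunday is October 3 and the third is October 17.
1 April 2028 is a Saturday, so Sundays fall on 2, 9, 16, 23, 30; the last is April 30.
25 March 2028 falls between 17 October 2027 and 30 April 2028, so daylight saving is in effect and Solvand Standard Time is at UTC+01:30.
05:30 Solvand Standard Time − 1h30m = 04:00 UTC.
1 March 2028 is a Wednesday, so the first Sunday is March 5.
1 October 2028 is a Sunday, so the first Sunday is October 1.
At the standard offset (UTC+04:00), 04:00 UTC + 4h = 08:00 Kesal Prefecture standard time.
Daylight saving runs 5 March – 1 October; the standard-time date in Kesal Prefecture, 25 March 2028, is inside that window, so Kesal Prefecture is at UTC+05:00.
04:00 UTC + 5h = 09:00 Kesal Prefecture.

09:00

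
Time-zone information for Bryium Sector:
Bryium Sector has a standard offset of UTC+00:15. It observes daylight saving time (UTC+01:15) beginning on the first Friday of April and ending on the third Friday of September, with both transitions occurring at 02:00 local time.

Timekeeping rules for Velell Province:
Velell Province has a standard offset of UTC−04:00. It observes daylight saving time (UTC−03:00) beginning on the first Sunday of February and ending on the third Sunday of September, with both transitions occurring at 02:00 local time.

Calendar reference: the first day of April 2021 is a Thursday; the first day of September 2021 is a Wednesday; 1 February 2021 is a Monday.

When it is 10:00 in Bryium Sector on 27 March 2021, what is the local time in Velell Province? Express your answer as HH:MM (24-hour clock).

06:45

1 April 2021 is a Thursday, so the first Friday is April 2.
1 September 2021 is a Wednesday, so the first Friday is September 3 and the third is September 17.
27 March 2021 is outside the daylight-saving period (2 April – 17 September), so Bryium Sector is on standard time, UTC+00:15.
10:00 Bryium Sector − 0h15m = 09:45 UTC.
1 February 2021 is a Monday, so the first Sunday is February 7.
1 September 2021 is a Wednesday, so the first Sunday is September 5 and the third is September 19.
At the standard offset (UTC−04:00), 09:45 UTC − 4h = 05:45 Velell Province standard time.
Daylight saving runs 7 February – 19 September; the standard-time date in Velell Province, 27 March 2021, is inside that window, so Velell Province is at UTC−03:00.
09:45 UTC − 3h = 06:45 Velell Province.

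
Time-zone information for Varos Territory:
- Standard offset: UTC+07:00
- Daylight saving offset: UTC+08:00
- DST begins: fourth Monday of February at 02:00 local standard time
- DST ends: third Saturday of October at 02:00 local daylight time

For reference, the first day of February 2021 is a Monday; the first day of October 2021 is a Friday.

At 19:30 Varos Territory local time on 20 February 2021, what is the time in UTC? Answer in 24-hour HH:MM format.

1 February 2021 is a Monday, so the first Monday is February 1 and the fourth is February 22.
1 October 2021 is a Friday, so the first Saturday is October 2 and the third is October 16.
Daylight saving runs 22 February – 16 October; 20 February 2021 is outside that window, so Varos Territory is on standard time at UTC+07:00.
19:30 local − 7h = 12:30 UTC.

12:30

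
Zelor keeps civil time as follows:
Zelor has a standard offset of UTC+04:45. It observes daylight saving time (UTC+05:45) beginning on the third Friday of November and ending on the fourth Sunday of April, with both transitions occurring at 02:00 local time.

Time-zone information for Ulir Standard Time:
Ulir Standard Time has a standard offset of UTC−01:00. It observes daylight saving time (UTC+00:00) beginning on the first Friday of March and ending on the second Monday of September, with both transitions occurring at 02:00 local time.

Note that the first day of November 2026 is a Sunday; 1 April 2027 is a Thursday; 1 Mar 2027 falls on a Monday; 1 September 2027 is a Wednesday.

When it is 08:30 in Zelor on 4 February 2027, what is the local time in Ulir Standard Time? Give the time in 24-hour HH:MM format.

1 November 2026 is a Sunday, so the first Friday is November 6 and the third is November 20.
1 April 2027 is a Thursday, so the first Sunday is April 4 and the fourth is April 25.
Daylight saving runs 20 November 2026 – 25 April 2027; 4 February 2027 is inside that window, so Zelor is at UTC+05:45.
08:30 Zelor − 5h45m = 02:45 UTC.
1 March 2027 is a Monday, so the first Friday is March 5.
1 September 2027 is a Wednesday, so the first Monday is September 6 and the second is September 13.
At the standard offset (UTC−01:00), 02:45 UTC − 1h = 01:45 Ulir Standard Time standard time.
The standard-time date in Ulir Standard Time, 4 February 2027, does not fall between 5 March and 13 September, so daylight saving is not in effect and Ulir Standard Time is at UTC−01:00.
02:45 UTC − 1h = 01:45 Ulir Standard Time.

01:45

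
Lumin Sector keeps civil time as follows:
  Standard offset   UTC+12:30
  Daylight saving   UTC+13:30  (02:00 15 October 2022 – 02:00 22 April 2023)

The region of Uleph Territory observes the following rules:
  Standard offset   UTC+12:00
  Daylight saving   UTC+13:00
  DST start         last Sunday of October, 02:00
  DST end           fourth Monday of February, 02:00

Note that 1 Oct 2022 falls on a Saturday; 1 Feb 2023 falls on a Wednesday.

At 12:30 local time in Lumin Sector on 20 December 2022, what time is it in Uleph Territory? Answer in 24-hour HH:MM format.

20 December 2022 falls between 15 October 2022 and 22 April 2023, so daylight saving is in effect and Lumin Sector is at UTC+13:30.
12:30 Lumin Sector − 13h30m = 23:00 UTC (rolling into the previous day, 19 December 2022).
1 October 2022 is a Saturday, so Sundays fall on 2, 9, 16, 23, 30; the last is October 30.
1 February 2023 is a Wednesday, so the first Monday is February 6 and the fourth is February 27.
At the standard offset (UTC+12:00), 23:00 UTC + 12h = 11:00 Uleph Territory standard time (rolling into the next day, 20 December 2022).
The standard-time date in Uleph Territory, 20 December 2022, falls between 30 October 2022 and 27 February 2023, so daylight saving is in effect and Uleph Territory is at UTC+13:00.
23:00 UTC + 13h = 12:00 Uleph Territory (rolling into the next day, 20 December 2022).

12:00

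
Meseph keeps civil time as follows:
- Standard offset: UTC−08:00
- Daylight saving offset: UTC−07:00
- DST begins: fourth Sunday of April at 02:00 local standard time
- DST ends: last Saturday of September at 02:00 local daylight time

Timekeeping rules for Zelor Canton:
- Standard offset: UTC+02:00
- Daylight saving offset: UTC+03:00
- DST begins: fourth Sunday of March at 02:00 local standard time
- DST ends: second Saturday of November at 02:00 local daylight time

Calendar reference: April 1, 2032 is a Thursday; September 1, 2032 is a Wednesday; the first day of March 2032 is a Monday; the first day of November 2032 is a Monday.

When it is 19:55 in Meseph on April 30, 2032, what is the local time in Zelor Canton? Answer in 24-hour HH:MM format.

05:55

1 April 2032 is a Thursday, so the first Sunday is April 4 and the fourth is April 25.
1 September 2032 is a Wednesday, so Saturdays fall on 4, 11, 18, 25; the last is September 25.
Daylight saving runs 25 April – 25 September; April 30, 2032 is inside that window, so Meseph is at UTC−07:00.
19:55 Meseph + 7h = 02:55 UTC (rolling into the next day, 1 May 2032).
1 March 2032 is a Monday, so the first Sunday is March 7 and the fourth is March 28.
1 November 2032 is a Monday, so the first Saturday is November 6 and the second is November 13.
At the standard offset (UTC+02:00), 02:55 UTC + 2h = 04:55 Zelor Canton standard time.
The standard-time date in Zelor Canton, May 1, 2032, lies within the daylight-saving period (28 March – 13 November), so Zelor Canton is on daylight time, UTC+03:00.
02:55 UTC + 3h = 05:55 Zelor Canton.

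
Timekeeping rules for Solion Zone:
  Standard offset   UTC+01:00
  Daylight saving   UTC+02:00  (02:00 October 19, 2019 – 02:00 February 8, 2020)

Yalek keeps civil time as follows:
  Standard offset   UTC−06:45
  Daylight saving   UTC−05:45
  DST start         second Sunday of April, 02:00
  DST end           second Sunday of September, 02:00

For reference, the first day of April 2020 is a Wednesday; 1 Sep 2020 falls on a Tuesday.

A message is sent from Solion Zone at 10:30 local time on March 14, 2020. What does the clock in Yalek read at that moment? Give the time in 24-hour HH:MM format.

02:45

March 14, 2020 is outside the daylight-saving period (19 October 2019 – 8 February 2020), so Solion Zone is on standard time, UTC+01:00.
10:30 Solion Zone − 1h = 09:30 UTC.
1 April 2020 is a Wednesday, so the first Sunday is April 5 and the second is April 12.
1 September 2020 is a Tuesday, so the first Sunday is September 6 and the second is September 13.
At the standard offset (UTC−06:45), 09:30 UTC − 6h45m = 02:45 Yalek standard time.
Daylight saving runs 12 April – 13 September; the standard-time date in Yalek, March 14, 2020, is outside that window, so Yalek is on standard time at UTC−06:45.
09:30 UTC − 6h45m = 02:45 Yalek.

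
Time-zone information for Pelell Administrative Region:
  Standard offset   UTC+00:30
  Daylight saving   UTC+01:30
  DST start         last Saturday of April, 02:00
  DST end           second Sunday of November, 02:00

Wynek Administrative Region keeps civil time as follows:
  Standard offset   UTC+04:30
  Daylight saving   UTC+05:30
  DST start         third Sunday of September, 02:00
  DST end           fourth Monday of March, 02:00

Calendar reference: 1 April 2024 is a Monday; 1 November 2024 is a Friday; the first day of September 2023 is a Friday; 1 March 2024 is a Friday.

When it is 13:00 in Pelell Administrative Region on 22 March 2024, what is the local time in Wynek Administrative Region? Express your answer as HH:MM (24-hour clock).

1 April 2024 is a Monday, so Saturdays fall on 6, 13, 20, 27; the last is April 27.
1 November 2024 is a Friday, so the first Sunday is November 3 and the second is November 10.
22 March 2024 is outside the daylight-saving period (27 April – 10 November), so Pelell Administrative Region is on standard time, UTC+00:30.
13:00 Pelell Administrative Region − 0h30m = 12:30 UTC.
1 September 2023 is a Friday, so the first Sunday is September 3 and the third is September 17.
1 March 2024 is a Friday, so the first Monday is March 4 and the fourth is March 25.
At the standard offset (UTC+04:30), 12:30 UTC + 4h30m = 17:00 Wynek Administrative Region standard time.
The standard-time date in Wynek Administrative Region, 22 March 2024, lies within the daylight-saving period (17 September 2023 – 25 March 2024), so Wynek Administrative Region is on daylight time, UTC+05:30.
12:30 UTC + 5h30m = 18:00 Wynek Administrative Region.

18:00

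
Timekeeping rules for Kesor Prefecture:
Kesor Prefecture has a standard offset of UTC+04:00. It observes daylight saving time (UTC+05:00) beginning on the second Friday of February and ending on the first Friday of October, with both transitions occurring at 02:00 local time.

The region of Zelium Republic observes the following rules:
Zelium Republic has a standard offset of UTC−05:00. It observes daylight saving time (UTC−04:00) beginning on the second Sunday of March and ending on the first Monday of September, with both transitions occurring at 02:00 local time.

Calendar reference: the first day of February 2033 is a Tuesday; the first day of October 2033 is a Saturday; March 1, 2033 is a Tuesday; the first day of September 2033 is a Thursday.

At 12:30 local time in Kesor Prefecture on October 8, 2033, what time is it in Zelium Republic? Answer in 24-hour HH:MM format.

03:30

1 February 2033 is a Tuesday, so the first Friday is February 4 and the second is February 11.
1 October 2033 is a Saturday, so the first Friday is October 7.
October 8, 2033 is outside the daylight-saving period (11 February – 7 October), so Kesor Prefecture is on standard time, UTC+04:00.
12:30 Kesor Prefecture − 4h = 08:30 UTC.
1 March 2033 is a Tuesday, so the first Sunday is March 6 and the second is March 13.
1 September 2033 is a Thursday, so the first Monday is September 5.
At the standard offset (UTC−05:00), 08:30 UTC − 5h = 03:30 Zelium Republic standard time.
The standard-time date in Zelium Republic, October 8, 2033, does not fall between 13 March and 5 September, so daylight saving is not in effect and Zelium Republic is at UTC−05:00.
08:30 UTC − 5h = 03:30 Zelium Republic.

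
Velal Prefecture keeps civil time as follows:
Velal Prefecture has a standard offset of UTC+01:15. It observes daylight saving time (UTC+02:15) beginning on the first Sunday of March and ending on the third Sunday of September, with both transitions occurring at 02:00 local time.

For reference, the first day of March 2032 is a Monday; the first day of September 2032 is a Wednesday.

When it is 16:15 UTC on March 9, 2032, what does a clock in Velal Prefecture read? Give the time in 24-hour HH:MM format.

1 March 2032 is a Monday, so the first Sunday is March 7.
1 September 2032 is a Wednesday, so the first Sunday is September 5 and the third is September 19.
At the standard offset (UTC+01:15), 16:15 UTC + 1h15m = 17:30 Velal Prefecture standard time.
The standard-time date in Velal Prefecture, March 9, 2032, falls between 7 March and 19 September, so daylight saving is in effect and Velal Prefecture is at UTC+02:15.
16:15 UTC + 2h15m = 18:30 local.

18:30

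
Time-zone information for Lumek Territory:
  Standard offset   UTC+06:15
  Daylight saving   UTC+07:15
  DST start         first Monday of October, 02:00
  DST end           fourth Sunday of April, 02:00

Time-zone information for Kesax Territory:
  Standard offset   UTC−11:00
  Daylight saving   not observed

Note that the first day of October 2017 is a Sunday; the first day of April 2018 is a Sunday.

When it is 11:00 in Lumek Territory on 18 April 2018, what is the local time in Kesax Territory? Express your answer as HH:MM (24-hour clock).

16:45

1 October 2017 is a Sunday, so the first Monday is October 2.
1 April 2018 is a Sunday, so the first Sunday is April 1 and the fourth is April 22.
18 April 2018 falls between 2 October 2017 and 22 April 2018, so daylight saving is in effect and Lumek Territory is at UTC+07:15.
11:00 Lumek Territory − 7h15m = 03:45 UTC.
Kesax Territory has no daylight saving, so its offset is UTC−11:00 year-round.
03:45 UTC − 11h = 16:45 Kesax Territory (rolling into the previous day, 17 April 2018).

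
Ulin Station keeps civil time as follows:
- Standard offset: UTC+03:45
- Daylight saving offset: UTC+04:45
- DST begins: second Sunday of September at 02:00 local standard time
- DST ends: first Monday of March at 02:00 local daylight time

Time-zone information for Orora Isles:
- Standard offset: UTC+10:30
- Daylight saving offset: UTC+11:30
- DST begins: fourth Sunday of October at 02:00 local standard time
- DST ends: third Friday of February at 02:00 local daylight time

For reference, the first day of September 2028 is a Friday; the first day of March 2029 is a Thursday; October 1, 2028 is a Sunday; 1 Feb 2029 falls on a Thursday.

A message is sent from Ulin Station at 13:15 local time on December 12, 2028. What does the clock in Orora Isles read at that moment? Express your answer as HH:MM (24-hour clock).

20:00

1 September 2028 is a Friday, so the first Sunday is September 3 and the second is September 10.
1 March 2029 is a Thursday, so the first Monday is March 5.
Daylight saving runs 10 September 2028 – 5 March 2029; December 12, 2028 is inside that window, so Ulin Station is at UTC+04:45.
13:15 Ulin Station − 4h45m = 08:30 UTC.
1 October 2028 is a Sunday, so the first Sunday is October 1 and the fourth is October 22.
1 February 2029 is a Thursday, so the first Friday is February 2 and the third is February 16.
At the standard offset (UTC+10:30), 08:30 UTC + 10h30m = 19:00 Orora Isles standard time.
The standard-time date in Orora Isles, December 12, 2028, falls between 22 October 2028 and 16 February 2029, so daylight saving is in effect and Orora Isles is at UTC+11:30.
08:30 UTC + 11h30m = 20:00 Orora Isles.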